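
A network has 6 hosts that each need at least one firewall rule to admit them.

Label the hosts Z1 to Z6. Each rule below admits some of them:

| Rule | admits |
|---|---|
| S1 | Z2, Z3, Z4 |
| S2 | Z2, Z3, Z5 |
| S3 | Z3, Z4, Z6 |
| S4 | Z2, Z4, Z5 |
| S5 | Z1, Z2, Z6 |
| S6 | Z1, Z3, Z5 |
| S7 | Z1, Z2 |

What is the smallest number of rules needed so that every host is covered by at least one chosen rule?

Take {S3, S5, S6}. Their union is {Z1, Z2, Z3, Z4, Z5, Z6}, which is all 6 hosts.
No 2 of the 7 rules cover everything (all 21 combinations miss at least one host), so 3 is optimal.

3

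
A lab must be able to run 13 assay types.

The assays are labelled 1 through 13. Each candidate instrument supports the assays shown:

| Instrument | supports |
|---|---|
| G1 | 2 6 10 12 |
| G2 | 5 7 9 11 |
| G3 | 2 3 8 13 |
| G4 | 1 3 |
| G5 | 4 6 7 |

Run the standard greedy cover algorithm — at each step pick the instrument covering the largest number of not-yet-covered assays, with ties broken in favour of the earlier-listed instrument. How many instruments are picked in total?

Greedy: pick G1 (covers 4 new) → pick G2 (covers 4 new) → pick G3 (covers 3 new) → pick G4 (covers 1 new) → pick G5 (covers 1 new). Total picks: 5.

5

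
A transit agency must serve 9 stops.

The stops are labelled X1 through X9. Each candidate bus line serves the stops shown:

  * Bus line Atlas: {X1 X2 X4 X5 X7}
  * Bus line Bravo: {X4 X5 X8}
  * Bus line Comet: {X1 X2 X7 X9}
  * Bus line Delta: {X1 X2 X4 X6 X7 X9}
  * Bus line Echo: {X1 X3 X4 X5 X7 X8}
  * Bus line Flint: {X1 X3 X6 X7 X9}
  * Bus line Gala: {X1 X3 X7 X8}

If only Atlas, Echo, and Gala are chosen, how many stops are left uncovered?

Union of Atlas, Echo, Gala = {X1, X2, X3, X4, X5, X7, X8}.
Not covered: X6, X9 — 2 stops.

2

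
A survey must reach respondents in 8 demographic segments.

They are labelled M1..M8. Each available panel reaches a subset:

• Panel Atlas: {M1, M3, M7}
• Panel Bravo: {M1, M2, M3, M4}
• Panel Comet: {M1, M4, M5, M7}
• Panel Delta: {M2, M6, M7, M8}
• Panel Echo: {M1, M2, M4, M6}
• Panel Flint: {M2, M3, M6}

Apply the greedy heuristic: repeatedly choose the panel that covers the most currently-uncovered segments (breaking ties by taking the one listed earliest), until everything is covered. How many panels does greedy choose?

Greedy: pick Bravo (covers 4 new) → pick Delta (covers 3 new) → pick Comet (covers 1 new). Total picks: 3.

3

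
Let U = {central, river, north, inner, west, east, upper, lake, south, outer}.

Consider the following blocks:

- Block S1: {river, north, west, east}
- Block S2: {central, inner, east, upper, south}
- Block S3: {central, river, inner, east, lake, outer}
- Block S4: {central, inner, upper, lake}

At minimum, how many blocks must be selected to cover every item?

S1, S2, and S3 cover everything between them: the union {central, river, north, inner, west, east, upper, lake, south, outer} is all of U.
Only S1 contains north, so S1 is forced; the remaining 6 items need at least 2 more blocks (each remaining block adds at most 4) — so at least 3 blocks are needed, and 3 is optimal.

3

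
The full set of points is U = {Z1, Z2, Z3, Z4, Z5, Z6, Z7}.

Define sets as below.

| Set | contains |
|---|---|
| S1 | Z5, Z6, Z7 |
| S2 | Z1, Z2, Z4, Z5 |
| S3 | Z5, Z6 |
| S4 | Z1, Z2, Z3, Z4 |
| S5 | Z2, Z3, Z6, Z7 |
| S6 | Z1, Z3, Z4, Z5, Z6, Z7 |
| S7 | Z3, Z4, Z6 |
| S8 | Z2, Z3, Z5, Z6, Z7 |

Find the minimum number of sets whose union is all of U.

S2 and S8 cover everything between them: the union {Z1, Z2, Z3, Z4, Z5, Z6, Z7} is all of U.
No single set has all 7 points (the largest, S6, has 6), so 2 is optimal.

2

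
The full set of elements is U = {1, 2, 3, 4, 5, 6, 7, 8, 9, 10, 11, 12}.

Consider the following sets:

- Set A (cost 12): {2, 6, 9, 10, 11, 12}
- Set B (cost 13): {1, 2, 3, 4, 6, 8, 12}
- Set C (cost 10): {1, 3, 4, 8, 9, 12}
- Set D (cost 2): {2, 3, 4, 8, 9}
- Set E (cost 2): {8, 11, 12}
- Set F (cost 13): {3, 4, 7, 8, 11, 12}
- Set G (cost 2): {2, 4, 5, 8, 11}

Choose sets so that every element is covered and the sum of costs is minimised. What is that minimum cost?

A, C, F, G together cover every element (A ∪ C ∪ F ∪ G = {1, 2, 3, 4, 5, 6, 7, 8, 9, 10, 11, 12}); total cost 12 + 10 + 13 + 2 = 37.
The greedy pick D, E, G, A, C, F costs 41; no covering selection beats 37.

37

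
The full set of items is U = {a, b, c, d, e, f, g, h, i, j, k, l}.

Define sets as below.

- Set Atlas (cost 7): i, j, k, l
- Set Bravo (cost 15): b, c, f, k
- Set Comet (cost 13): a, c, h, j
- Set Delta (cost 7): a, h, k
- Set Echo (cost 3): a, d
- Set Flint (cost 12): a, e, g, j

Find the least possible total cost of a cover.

Atlas, Bravo, Delta, Echo, Flint together cover every item (Atlas ∪ Bravo ∪ Delta ∪ Echo ∪ Flint = {a, b, c, d, e, f, g, h, i, j, k, l}); total cost 7 + 15 + 7 + 3 + 12 = 44.
No covering selection has total cost below 44.

44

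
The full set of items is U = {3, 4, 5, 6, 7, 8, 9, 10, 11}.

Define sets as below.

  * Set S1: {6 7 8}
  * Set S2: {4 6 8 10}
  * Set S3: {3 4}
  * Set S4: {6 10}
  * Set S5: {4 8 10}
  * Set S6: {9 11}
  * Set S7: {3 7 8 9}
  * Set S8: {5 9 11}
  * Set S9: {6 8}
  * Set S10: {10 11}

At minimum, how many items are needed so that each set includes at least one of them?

4

Take H = {4, 6, 8, 11}. Each listed set contains at least one of these, so H is a hitting set of size 4.
No choice of 3 items meets every set, so 4 is the minimum.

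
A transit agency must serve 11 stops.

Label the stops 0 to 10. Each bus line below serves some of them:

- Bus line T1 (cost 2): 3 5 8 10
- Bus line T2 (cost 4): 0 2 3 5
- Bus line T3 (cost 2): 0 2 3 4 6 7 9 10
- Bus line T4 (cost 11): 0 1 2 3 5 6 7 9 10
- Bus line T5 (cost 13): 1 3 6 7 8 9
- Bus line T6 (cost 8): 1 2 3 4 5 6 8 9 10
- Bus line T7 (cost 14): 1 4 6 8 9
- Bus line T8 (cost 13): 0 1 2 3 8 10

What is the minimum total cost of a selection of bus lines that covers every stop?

10

T3, T6 together cover every stop (T3 ∪ T6 = {0, 1, 2, 3, 4, 5, 6, 7, 8, 9, 10}); total cost 2 + 8 = 10.
The greedy pick T3, T1, T6 costs 12; no covering selection beats 10.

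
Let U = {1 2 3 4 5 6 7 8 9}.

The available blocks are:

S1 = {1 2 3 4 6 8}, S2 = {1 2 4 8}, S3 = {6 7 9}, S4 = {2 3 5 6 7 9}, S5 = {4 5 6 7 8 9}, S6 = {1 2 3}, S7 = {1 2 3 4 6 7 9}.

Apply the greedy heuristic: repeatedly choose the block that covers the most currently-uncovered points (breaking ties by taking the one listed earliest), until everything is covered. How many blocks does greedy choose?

Greedy: pick S7 (covers 7 new) → pick S5 (covers 2 new). Total picks: 2.

2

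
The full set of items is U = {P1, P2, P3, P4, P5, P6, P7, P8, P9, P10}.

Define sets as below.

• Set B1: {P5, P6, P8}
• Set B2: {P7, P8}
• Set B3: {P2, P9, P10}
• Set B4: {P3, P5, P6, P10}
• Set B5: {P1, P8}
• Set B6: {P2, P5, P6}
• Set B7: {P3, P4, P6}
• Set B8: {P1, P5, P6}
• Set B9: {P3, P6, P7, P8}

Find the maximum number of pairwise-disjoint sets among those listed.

B2, B3, B8 are pairwise disjoint (B2={P7,P8}; B3={P2,P9,P10}; B8={P1,P5,P6}).
Every remaining set overlaps one of these, and no 4 of the listed sets are pairwise disjoint, so 3 is the maximum.

3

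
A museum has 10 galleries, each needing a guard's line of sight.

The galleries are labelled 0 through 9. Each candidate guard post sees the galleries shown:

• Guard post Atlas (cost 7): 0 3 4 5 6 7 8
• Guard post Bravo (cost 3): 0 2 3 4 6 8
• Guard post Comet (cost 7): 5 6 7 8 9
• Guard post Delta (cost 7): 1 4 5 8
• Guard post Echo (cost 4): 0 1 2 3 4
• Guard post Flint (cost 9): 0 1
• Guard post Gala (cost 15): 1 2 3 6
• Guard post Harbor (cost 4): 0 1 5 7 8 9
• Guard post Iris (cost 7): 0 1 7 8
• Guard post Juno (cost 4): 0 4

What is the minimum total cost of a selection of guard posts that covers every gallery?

7

Bravo, Harbor together cover every gallery (Bravo ∪ Harbor = {0, 1, 2, 3, 4, 5, 6, 7, 8, 9}); total cost 3 + 4 = 7.
No covering selection has total cost below 7.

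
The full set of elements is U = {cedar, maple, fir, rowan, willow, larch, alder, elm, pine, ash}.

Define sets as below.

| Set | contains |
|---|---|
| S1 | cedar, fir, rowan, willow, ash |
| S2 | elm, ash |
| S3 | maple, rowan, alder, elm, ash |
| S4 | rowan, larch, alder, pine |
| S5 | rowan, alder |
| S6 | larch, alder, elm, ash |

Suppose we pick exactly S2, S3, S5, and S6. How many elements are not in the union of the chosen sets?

Union of S2, S3, S5, S6 = {maple, rowan, larch, alder, elm, ash}.
Not covered: cedar, fir, willow, pine — 4 elements.

4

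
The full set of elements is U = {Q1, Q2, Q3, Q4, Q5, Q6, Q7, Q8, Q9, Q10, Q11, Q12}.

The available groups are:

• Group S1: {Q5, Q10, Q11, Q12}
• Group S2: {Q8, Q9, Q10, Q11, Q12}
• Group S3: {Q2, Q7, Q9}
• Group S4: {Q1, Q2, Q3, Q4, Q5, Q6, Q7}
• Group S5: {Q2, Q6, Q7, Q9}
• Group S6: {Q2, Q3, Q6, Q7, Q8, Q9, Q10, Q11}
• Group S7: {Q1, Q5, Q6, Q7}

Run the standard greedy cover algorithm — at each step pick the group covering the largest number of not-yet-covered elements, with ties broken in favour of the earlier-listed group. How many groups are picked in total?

Greedy: pick S6 (covers 8 new) → pick S4 (covers 3 new) → pick S1 (covers 1 new). Total picks: 3.
(The true minimum cover uses only 2 groups, so greedy is not optimal here.)

3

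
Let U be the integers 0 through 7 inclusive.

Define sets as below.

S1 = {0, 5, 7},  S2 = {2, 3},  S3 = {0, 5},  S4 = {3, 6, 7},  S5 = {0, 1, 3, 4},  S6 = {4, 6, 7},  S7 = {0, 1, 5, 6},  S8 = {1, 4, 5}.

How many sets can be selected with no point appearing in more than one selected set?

S2, S3, S6 are pairwise disjoint (S2={2,3}; S3={0,5}; S6={4,6,7}).
Every remaining set overlaps one of these, and no 4 of the listed sets are pairwise disjoint, so 3 is the maximum.

3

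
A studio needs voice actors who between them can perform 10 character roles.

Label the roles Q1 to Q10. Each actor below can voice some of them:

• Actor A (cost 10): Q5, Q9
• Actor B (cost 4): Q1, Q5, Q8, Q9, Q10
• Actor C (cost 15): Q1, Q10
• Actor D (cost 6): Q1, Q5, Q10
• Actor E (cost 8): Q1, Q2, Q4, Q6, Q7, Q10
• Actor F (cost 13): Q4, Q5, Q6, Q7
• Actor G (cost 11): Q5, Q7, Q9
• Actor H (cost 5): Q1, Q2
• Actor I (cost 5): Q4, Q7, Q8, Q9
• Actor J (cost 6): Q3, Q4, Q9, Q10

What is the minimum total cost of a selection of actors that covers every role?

18

B, E, J together cover every role (B ∪ E ∪ J = {Q1, Q2, Q3, Q4, Q5, Q6, Q7, Q8, Q9, Q10}); total cost 4 + 8 + 6 = 18.
No covering selection has total cost below 18.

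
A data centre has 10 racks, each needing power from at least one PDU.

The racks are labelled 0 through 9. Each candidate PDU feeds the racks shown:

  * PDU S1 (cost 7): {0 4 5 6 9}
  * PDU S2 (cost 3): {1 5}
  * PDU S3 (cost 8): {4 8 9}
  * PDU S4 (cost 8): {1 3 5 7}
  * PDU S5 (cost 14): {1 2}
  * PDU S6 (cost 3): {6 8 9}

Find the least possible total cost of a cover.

32

S1, S4, S5, S6 together cover every rack (S1 ∪ S4 ∪ S5 ∪ S6 = {0, 1, 2, 3, 4, 5, 6, 7, 8, 9}); total cost 7 + 8 + 14 + 3 = 32.
The greedy pick S6, S2, S1, S4, S5 costs 35; no covering selection beats 32.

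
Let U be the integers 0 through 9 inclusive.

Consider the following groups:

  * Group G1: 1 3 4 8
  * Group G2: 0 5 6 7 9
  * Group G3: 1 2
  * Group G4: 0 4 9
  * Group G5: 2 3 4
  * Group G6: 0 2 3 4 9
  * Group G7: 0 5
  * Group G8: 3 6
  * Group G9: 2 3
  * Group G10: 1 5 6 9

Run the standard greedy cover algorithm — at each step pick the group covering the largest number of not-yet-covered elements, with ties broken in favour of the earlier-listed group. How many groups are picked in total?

Greedy: pick G2 (covers 5 new) → pick G1 (covers 4 new) → pick G3 (covers 1 new). Total picks: 3.

3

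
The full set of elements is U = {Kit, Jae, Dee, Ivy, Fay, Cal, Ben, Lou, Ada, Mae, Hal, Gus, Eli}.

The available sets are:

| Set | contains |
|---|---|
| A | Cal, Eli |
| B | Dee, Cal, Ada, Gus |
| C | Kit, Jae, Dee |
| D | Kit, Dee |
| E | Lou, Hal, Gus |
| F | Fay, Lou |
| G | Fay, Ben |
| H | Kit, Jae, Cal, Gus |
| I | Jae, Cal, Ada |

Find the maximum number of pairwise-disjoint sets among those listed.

4

A, C, E, G are pairwise disjoint (A={Cal,Eli}; C={Kit,Jae,Dee}; E={Lou,Hal,Gus}; G={Fay,Ben}).
Every remaining set overlaps one of these, and no 5 of the listed sets are pairwise disjoint, so 4 is the maximum.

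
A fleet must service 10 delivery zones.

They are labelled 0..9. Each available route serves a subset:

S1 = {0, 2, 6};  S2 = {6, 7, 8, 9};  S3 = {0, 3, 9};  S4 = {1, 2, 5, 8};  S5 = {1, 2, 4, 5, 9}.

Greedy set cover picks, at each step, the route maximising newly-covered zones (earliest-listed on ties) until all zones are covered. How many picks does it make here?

3

Greedy: pick S5 (covers 5 new) → pick S2 (covers 3 new) → pick S3 (covers 2 new). Total picks: 3.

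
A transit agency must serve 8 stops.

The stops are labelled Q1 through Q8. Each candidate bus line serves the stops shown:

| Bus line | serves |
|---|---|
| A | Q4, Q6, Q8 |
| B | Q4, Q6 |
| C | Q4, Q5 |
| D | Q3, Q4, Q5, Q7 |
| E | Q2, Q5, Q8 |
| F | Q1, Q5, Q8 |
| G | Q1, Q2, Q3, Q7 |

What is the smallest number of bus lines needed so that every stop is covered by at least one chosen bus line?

Take {A, C, G}. Their union is {Q1, Q2, Q3, Q4, Q5, Q6, Q7, Q8}, which is all 8 stops.
No 2 of the 7 bus lines cover everything (all 21 combinations miss at least one stop), so 3 is optimal.

3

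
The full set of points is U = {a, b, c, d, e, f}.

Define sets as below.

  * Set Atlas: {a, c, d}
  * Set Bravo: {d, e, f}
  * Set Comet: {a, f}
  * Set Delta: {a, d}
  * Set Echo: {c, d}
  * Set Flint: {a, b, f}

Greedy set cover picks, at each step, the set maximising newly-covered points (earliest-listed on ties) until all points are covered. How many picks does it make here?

3

Greedy: pick Atlas (covers 3 new) → pick Bravo (covers 2 new) → pick Flint (covers 1 new). Total picks: 3.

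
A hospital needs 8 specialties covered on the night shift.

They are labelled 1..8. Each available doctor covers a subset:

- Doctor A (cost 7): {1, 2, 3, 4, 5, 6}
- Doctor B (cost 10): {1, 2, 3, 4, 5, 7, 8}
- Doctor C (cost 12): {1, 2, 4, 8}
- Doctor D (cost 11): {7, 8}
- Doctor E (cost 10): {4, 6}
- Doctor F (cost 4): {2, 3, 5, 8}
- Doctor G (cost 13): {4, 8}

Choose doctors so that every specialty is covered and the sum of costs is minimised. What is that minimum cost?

A, B together cover every specialty (A ∪ B = {1, 2, 3, 4, 5, 6, 7, 8}); total cost 7 + 10 = 17.
The greedy pick F, A, B costs 21; no covering selection beats 17.

17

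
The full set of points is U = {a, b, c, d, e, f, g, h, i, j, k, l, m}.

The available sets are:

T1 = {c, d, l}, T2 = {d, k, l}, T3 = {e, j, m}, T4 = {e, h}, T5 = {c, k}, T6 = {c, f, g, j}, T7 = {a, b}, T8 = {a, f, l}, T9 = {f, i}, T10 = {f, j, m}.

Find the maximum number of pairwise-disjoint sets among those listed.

4

T2, T4, T7, T10 are pairwise disjoint (T2={d,k,l}; T4={e,h}; T7={a,b}; T10={f,j,m}).
Every remaining set overlaps one of these, and no 5 of the listed sets are pairwise disjoint, so 4 is the maximum.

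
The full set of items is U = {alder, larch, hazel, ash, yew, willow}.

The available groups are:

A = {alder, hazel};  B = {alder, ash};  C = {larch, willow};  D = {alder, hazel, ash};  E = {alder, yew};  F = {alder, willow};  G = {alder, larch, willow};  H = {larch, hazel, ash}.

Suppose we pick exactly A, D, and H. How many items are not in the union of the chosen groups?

2

Union of A, D, H = {alder, larch, hazel, ash}.
Not covered: yew, willow — 2 items.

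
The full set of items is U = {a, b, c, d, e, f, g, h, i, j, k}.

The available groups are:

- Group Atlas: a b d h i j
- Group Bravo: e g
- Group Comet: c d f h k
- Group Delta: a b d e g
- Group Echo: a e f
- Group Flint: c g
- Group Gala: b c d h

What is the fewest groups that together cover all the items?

3

Take {Atlas, Bravo, Comet}. Their union is {a, b, c, d, e, f, g, h, i, j, k}, which is all 11 items.
Only Atlas contains i, so Atlas is forced; the remaining 5 items need at least 2 more groups (each remaining group adds at most 3) — so at least 3 groups are needed, and 3 is optimal.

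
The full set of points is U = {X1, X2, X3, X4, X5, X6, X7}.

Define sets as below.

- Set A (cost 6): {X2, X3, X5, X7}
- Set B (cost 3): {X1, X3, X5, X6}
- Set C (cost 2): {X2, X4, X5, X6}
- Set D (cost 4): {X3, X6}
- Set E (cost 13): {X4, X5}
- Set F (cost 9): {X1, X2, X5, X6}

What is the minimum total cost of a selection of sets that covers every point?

11

A, B, C together cover every point (A ∪ B ∪ C = {X1, X2, X3, X4, X5, X6, X7}); total cost 6 + 3 + 2 = 11.
No covering selection has total cost below 11.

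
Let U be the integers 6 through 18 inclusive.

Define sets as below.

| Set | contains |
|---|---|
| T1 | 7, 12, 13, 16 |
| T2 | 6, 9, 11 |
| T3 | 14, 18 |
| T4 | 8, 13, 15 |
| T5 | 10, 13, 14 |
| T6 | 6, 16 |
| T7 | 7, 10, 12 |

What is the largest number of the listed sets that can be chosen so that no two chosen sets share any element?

T3, T4, T6, T7 are pairwise disjoint (T3={14,18}; T4={8,13,15}; T6={6,16}; T7={7,10,12}).
Every remaining set overlaps one of these, and no 5 of the listed sets are pairwise disjoint, so 4 is the maximum.

4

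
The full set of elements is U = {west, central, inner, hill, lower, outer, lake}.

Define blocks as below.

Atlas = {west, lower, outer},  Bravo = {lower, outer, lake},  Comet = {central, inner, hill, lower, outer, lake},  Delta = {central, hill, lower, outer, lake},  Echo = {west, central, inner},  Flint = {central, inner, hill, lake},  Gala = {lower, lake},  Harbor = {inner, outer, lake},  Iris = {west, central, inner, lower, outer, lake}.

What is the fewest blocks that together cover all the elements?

2

Atlas and Comet cover everything between them: the union {west, central, inner, hill, lower, outer, lake} is all of U.
No single block has all 7 elements (the largest, Comet, has 6), so 2 is optimal.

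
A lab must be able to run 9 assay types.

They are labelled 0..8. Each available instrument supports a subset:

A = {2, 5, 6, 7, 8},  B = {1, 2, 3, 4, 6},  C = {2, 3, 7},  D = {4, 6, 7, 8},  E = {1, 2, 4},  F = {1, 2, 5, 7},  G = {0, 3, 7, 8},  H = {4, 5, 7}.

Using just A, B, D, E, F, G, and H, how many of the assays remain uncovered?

Union of A, B, D, E, F, G, H = {0, 1, 2, 3, 4, 5, 6, 7, 8} — that's every assay, so 0 are uncovered.

0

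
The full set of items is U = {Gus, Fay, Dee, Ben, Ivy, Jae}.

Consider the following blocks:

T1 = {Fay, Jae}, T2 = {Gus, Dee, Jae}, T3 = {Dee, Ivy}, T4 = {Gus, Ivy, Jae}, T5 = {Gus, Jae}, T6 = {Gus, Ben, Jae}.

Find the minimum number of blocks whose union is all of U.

T1, T3, and T6 cover everything between them: the union {Gus, Fay, Dee, Ben, Ivy, Jae} is all of U.
Only T1 contains Fay, so T1 is forced; the remaining 4 items need at least 2 more blocks (each remaining block adds at most 2) — so at least 3 blocks are needed, and 3 is optimal.

3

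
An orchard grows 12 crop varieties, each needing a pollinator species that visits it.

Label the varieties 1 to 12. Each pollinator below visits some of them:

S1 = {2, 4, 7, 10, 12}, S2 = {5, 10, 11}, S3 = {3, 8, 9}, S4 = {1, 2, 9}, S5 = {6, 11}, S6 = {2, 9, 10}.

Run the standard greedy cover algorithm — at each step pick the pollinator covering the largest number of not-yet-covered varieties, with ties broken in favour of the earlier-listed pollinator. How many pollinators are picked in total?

5

Greedy: pick S1 (covers 5 new) → pick S3 (covers 3 new) → pick S2 (covers 2 new) → pick S4 (covers 1 new) → pick S5 (covers 1 new). Total picks: 5.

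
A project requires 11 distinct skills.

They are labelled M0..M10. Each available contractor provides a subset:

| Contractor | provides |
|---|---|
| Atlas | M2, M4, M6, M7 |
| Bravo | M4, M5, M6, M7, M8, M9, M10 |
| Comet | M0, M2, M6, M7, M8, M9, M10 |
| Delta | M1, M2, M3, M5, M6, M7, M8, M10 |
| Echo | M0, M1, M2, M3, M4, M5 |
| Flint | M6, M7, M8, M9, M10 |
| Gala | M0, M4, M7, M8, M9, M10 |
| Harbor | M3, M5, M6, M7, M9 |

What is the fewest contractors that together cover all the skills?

Echo and Flint together: Echo ∪ Flint = {M0, M1, M2, M3, M4, M5, M6, M7, M8, M9, M10} — every skill is covered.
No single contractor has all 11 skills (the largest, Delta, has 8), so 2 is optimal.

2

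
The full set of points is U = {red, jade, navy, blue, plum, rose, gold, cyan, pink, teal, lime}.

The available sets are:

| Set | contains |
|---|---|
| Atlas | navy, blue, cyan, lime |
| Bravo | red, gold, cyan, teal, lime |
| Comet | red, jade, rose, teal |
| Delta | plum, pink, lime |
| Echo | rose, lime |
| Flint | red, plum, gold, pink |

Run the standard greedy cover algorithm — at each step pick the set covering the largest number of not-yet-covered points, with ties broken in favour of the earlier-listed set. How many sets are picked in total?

4

Greedy: pick Bravo (covers 5 new) → pick Atlas (covers 2 new) → pick Comet (covers 2 new) → pick Delta (covers 2 new). Total picks: 4.
(The true minimum cover uses only 3 sets, so greedy is not optimal here.)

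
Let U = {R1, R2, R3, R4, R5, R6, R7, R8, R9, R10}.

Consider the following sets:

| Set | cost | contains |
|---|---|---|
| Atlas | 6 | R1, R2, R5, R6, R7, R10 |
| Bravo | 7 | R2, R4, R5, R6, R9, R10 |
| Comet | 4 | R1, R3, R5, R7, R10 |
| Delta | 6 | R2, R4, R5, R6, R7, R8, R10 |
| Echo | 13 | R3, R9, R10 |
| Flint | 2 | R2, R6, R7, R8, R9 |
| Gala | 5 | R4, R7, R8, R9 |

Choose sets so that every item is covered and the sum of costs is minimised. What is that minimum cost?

11

Comet, Flint, Gala together cover every item (Comet ∪ Flint ∪ Gala = {R1, R2, R3, R4, R5, R6, R7, R8, R9, R10}); total cost 4 + 2 + 5 = 11.
No covering selection has total cost below 11.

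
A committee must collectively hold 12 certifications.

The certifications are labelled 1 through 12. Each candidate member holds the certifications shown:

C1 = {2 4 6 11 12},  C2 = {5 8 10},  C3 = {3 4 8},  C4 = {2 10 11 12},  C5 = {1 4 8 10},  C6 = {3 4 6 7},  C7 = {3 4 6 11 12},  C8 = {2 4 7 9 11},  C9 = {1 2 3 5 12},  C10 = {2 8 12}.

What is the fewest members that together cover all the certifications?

4

C5 and C7 and C8 and C9 together: C5 ∪ C7 ∪ C8 ∪ C9 = {1, 2, 3, 4, 5, 6, 7, 8, 9, 10, 11, 12} — every certification is covered.
No 3 of the 10 members cover everything (all 120 combinations miss at least one certification), so 4 is optimal.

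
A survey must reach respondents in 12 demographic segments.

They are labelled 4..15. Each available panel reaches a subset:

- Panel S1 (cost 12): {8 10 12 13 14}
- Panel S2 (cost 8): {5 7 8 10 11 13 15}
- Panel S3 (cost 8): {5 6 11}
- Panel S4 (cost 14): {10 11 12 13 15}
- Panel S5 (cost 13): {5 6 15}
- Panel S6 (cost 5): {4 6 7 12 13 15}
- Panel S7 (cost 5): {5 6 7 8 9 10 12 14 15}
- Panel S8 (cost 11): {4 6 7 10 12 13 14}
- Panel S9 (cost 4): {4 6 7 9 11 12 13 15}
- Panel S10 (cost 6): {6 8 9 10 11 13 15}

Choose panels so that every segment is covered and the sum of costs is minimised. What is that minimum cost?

9

S7, S9 together cover every segment (S7 ∪ S9 = {4, 5, 6, 7, 8, 9, 10, 11, 12, 13, 14, 15}); total cost 5 + 4 = 9.
No covering selection has total cost below 9.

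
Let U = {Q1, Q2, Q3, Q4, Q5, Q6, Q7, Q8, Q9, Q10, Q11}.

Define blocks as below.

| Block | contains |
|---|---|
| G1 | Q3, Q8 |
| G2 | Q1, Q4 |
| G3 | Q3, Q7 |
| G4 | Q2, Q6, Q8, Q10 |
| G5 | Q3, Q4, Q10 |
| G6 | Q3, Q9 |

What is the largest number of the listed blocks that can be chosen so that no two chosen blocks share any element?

G2, G3, G4 are pairwise disjoint (G2={Q1,Q4}; G3={Q3,Q7}; G4={Q2,Q6,Q8,Q10}).
Every remaining block overlaps one of these, and no 4 of the listed blocks are pairwise disjoint, so 3 is the maximum.

3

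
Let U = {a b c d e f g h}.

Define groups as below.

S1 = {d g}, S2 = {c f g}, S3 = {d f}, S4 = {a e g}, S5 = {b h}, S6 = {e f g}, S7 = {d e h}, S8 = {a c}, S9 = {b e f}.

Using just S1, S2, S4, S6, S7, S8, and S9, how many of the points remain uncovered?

Union of S1, S2, S4, S6, S7, S8, S9 = {a, b, c, d, e, f, g, h} — that's every point, so 0 are uncovered.

0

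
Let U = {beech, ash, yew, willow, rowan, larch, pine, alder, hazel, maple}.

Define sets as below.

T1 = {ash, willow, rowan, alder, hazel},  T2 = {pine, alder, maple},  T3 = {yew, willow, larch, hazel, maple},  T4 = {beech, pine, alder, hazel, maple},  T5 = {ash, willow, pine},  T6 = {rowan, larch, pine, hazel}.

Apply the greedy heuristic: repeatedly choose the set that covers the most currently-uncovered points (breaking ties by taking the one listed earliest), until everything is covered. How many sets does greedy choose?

Greedy: pick T1 (covers 5 new) → pick T3 (covers 3 new) → pick T4 (covers 2 new). Total picks: 3.

3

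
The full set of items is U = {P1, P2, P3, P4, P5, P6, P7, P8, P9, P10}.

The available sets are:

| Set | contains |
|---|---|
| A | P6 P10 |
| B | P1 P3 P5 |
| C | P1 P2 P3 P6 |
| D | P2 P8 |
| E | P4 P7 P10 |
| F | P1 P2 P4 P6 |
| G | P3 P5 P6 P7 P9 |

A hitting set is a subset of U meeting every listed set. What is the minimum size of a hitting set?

3

H = {P2, P5, P10} meets every set (each contains at least one member of H), and |H| = 3.
The sets B, D, E are pairwise disjoint, so any hitting set needs a separate item for each — at least 3. Hence 3 is optimal.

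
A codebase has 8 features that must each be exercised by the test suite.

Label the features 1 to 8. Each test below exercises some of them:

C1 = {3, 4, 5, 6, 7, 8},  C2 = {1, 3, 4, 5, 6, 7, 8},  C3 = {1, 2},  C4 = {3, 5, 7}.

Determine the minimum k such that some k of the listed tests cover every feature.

C2 and C3 together: C2 ∪ C3 = {1, 2, 3, 4, 5, 6, 7, 8} — every feature is covered.
No single test has all 8 features (the largest, C2, has 7), so 2 is optimal.

2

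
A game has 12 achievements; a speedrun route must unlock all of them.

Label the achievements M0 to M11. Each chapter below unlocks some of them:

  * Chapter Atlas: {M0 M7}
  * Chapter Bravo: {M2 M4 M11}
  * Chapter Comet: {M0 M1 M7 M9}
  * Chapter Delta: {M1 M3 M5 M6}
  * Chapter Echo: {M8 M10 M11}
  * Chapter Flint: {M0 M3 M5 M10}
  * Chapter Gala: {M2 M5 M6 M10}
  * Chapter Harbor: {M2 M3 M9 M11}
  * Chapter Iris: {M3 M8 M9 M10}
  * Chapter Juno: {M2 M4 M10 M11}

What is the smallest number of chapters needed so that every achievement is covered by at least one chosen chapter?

4

Take {Bravo, Comet, Gala, Iris}. Their union is {M0, M1, M2, M3, M4, M5, M6, M7, M8, M9, M10, M11}, which is all 12 achievements.
No 3 of the 10 chapters cover everything (all 120 combinations miss at least one achievement), so 4 is optimal.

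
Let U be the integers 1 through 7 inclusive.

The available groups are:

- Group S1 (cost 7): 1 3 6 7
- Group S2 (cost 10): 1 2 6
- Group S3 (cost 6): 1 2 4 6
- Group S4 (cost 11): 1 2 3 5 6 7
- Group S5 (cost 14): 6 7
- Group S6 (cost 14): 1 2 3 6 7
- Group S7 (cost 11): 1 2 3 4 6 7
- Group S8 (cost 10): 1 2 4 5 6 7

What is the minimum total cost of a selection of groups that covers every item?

S1, S8 together cover every item (S1 ∪ S8 = {1, 2, 3, 4, 5, 6, 7}); total cost 7 + 10 = 17.
The greedy pick S3, S1, S8 costs 23; no covering selection beats 17.

17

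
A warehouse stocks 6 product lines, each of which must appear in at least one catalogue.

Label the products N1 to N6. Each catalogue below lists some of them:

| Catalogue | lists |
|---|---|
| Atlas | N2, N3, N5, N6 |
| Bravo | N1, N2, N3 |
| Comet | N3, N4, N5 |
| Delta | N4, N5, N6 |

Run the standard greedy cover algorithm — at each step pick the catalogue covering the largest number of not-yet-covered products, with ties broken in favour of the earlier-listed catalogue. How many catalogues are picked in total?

Greedy: pick Atlas (covers 4 new) → pick Bravo (covers 1 new) → pick Comet (covers 1 new). Total picks: 3.
(The true minimum cover uses only 2 catalogues, so greedy is not optimal here.)

3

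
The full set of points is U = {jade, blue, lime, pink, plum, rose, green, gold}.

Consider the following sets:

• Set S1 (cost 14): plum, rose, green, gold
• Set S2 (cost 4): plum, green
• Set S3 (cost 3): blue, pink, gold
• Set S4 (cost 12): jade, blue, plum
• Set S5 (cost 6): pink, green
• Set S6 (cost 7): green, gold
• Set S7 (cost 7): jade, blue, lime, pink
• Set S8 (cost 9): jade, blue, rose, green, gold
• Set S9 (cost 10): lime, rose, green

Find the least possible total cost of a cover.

20

S2, S7, S8 together cover every point (S2 ∪ S7 ∪ S8 = {jade, blue, lime, pink, plum, rose, green, gold}); total cost 4 + 7 + 9 = 20.
The greedy pick S3, S2, S7, S8 costs 23; no covering selection beats 20.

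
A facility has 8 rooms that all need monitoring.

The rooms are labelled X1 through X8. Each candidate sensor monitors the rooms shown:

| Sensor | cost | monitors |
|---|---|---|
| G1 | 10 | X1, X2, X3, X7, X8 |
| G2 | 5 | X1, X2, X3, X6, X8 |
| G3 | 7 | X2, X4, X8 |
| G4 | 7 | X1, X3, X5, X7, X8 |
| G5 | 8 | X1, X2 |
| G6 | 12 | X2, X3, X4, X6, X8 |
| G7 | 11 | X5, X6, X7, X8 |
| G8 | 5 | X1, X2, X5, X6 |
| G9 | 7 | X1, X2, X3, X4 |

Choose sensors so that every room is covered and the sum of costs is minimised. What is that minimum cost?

18

G7, G9 together cover every room (G7 ∪ G9 = {X1, X2, X3, X4, X5, X6, X7, X8}); total cost 11 + 7 = 18.
The greedy pick G2, G4, G3 costs 19; no covering selection beats 18.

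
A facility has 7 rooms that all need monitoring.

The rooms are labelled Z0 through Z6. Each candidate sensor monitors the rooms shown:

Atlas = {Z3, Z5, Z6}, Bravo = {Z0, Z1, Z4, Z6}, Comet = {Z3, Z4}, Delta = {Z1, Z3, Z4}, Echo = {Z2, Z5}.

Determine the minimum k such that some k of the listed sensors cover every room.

3

Take {Bravo, Comet, Echo}. Their union is {Z0, Z1, Z2, Z3, Z4, Z5, Z6}, which is all 7 rooms.
Only Bravo contains Z0, so Bravo is forced; the remaining 3 rooms need at least 2 more sensors (each remaining sensor adds at most 2) — so at least 3 sensors are needed, and 3 is optimal.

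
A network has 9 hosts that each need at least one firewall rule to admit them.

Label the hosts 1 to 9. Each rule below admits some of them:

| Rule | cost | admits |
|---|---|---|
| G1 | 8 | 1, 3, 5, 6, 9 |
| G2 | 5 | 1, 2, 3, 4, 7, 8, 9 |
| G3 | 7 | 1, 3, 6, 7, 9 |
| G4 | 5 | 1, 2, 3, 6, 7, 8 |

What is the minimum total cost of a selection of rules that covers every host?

G1, G2 together cover every host (G1 ∪ G2 = {1, 2, 3, 4, 5, 6, 7, 8, 9}); total cost 8 + 5 = 13.
No covering selection has total cost below 13.

13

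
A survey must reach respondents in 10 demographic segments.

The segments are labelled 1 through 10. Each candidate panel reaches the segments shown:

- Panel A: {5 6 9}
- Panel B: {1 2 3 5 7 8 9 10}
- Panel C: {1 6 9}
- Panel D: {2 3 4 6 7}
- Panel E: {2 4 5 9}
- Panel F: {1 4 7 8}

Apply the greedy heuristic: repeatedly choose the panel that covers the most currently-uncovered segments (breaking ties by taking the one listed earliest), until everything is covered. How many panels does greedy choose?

2

Greedy: pick B (covers 8 new) → pick D (covers 2 new). Total picks: 2.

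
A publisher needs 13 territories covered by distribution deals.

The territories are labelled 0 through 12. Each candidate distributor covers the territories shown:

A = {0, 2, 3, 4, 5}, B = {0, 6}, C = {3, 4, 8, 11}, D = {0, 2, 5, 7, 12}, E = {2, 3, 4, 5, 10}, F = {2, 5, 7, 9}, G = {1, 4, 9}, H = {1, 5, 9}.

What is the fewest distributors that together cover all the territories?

B and C and D and E and G together: B ∪ C ∪ D ∪ E ∪ G = {0, 1, 2, 3, 4, 5, 6, 7, 8, 9, 10, 11, 12} — every territory is covered.
No 4 of the 8 distributors cover everything (all 70 combinations miss at least one territory), so 5 is optimal.

5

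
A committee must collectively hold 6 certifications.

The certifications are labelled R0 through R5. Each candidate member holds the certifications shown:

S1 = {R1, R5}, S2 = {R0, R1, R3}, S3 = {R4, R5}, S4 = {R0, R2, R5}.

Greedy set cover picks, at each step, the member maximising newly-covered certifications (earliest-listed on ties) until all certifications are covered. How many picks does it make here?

3

Greedy: pick S2 (covers 3 new) → pick S3 (covers 2 new) → pick S4 (covers 1 new). Total picks: 3.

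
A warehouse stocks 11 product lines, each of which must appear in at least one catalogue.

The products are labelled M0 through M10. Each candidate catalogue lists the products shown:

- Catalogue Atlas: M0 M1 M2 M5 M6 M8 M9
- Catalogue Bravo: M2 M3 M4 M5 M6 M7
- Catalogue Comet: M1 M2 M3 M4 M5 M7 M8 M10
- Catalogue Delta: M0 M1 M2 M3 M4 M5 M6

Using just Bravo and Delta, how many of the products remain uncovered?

3

Union of Bravo, Delta = {M0, M1, M2, M3, M4, M5, M6, M7}.
Not covered: M8, M9, M10 — 3 products.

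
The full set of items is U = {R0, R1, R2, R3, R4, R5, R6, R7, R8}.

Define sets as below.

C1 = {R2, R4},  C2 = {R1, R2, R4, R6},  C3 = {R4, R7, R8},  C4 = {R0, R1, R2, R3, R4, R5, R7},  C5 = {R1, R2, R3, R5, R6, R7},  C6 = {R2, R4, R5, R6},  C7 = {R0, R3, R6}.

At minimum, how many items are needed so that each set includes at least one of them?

The 2 items {R3, R4} hit every set.
The sets C1, C7 are pairwise disjoint, so any hitting set needs a separate item for each — at least 2. Hence 2 is optimal.

2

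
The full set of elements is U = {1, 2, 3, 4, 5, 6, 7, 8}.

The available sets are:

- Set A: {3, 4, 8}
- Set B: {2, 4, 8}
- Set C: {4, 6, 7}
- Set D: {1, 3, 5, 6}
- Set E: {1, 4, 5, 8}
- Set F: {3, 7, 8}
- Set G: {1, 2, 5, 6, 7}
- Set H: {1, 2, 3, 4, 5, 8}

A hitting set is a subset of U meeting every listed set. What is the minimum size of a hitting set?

Take T = {6, 8}. Each listed set contains at least one of these, so T is a hitting set of size 2.
The sets B, D are pairwise disjoint, so any hitting set needs a separate element for each — at least 2. Hence 2 is optimal.

2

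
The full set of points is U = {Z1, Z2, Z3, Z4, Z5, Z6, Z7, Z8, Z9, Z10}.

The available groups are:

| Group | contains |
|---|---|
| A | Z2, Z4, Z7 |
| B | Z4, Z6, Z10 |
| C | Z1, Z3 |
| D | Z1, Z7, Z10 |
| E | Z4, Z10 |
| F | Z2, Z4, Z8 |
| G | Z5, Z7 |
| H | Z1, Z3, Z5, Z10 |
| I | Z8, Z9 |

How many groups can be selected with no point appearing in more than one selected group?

4

C, E, G, I are pairwise disjoint (C={Z1,Z3}; E={Z4,Z10}; G={Z5,Z7}; I={Z8,Z9}).
Every remaining group overlaps one of these, and no 5 of the listed groups are pairwise disjoint, so 4 is the maximum.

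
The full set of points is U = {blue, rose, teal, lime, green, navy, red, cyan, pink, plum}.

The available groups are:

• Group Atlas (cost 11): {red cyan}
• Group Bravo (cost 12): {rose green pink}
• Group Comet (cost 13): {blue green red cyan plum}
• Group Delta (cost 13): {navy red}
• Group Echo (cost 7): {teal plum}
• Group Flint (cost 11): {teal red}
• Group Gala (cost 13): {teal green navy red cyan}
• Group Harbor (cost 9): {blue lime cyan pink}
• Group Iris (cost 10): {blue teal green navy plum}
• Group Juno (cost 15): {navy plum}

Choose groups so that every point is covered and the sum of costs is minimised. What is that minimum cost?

Bravo, Delta, Echo, Harbor together cover every point (Bravo ∪ Delta ∪ Echo ∪ Harbor = {blue, rose, teal, lime, green, navy, red, cyan, pink, plum}); total cost 12 + 13 + 7 + 9 = 41.
The greedy pick Iris, Harbor, Atlas, Bravo costs 42; no covering selection beats 41.

41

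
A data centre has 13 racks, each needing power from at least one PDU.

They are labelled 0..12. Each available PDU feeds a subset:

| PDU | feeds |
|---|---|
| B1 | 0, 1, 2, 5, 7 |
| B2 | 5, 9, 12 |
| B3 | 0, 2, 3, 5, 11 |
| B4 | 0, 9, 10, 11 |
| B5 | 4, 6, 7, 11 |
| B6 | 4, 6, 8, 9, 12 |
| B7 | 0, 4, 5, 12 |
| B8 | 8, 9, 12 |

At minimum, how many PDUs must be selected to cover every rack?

4

B1 and B3 and B4 and B6 together: B1 ∪ B3 ∪ B4 ∪ B6 = {0, 1, 2, 3, 4, 5, 6, 7, 8, 9, 10, 11, 12} — every rack is covered.
Only B4 contains 10, so B4 is forced; the remaining 9 racks need at least 3 more PDUs (each remaining PDU adds at most 4) — so at least 4 PDUs are needed, and 4 is optimal.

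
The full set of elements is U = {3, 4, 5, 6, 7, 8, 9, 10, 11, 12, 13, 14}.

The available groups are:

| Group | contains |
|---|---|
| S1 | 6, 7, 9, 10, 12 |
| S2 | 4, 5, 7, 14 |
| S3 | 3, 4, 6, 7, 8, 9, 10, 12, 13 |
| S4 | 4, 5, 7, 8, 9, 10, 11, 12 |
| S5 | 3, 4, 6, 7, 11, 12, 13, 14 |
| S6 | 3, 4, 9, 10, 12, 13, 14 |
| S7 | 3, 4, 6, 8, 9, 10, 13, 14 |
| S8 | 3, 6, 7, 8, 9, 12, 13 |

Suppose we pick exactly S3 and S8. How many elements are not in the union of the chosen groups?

3

Union of S3, S8 = {3, 4, 6, 7, 8, 9, 10, 12, 13}.
Not covered: 5, 11, 14 — 3 elements.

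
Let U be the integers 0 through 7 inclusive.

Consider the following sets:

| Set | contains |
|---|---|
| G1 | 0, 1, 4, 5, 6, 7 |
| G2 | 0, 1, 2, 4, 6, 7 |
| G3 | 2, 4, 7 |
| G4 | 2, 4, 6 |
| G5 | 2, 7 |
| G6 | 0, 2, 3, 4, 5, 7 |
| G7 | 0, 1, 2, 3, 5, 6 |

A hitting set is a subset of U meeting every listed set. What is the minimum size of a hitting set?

H = {1, 2} meets every set (each contains at least one member of H), and |H| = 2.
No single item lies in every set, so at least 2 are needed and 2 is optimal.

2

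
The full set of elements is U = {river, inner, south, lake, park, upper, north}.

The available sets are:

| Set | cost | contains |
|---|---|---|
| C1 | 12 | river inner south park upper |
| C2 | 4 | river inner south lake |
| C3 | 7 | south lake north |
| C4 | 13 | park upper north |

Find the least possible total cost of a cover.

C2, C4 together cover every element (C2 ∪ C4 = {river, inner, south, lake, park, upper, north}); total cost 4 + 13 = 17.
No covering selection has total cost below 17.

17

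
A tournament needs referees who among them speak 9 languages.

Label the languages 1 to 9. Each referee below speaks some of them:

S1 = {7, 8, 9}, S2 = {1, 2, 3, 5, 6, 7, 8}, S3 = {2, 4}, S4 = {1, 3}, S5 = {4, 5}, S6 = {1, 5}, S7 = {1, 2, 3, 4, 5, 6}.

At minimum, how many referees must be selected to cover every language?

S1 and S7 together: S1 ∪ S7 = {1, 2, 3, 4, 5, 6, 7, 8, 9} — every language is covered.
No single referee has all 9 languages (the largest, S2, has 7), so 2 is optimal.

2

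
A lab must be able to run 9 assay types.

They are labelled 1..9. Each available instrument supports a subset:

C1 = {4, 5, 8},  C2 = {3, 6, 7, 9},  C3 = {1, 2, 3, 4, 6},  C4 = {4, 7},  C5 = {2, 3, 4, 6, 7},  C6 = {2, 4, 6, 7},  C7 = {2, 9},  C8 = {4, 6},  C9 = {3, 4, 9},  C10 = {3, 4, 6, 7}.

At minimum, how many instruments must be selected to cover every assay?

C1 and C2 and C3 together: C1 ∪ C2 ∪ C3 = {1, 2, 3, 4, 5, 6, 7, 8, 9} — every assay is covered.
Only C3 contains 1, so C3 is forced; the remaining 4 assays need at least 2 more instruments (each remaining instrument adds at most 2) — so at least 3 instruments are needed, and 3 is optimal.

3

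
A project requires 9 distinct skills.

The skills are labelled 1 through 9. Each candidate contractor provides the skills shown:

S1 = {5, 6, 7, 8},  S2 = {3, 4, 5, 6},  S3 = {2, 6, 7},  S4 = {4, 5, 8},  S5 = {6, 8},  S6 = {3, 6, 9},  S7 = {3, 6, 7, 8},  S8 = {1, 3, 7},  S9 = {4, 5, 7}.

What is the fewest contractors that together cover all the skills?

Take {S3, S4, S6, S8}. Their union is {1, 2, 3, 4, 5, 6, 7, 8, 9}, which is all 9 skills.
No 3 of the 9 contractors cover everything (all 84 combinations miss at least one skill), so 4 is optimal.

4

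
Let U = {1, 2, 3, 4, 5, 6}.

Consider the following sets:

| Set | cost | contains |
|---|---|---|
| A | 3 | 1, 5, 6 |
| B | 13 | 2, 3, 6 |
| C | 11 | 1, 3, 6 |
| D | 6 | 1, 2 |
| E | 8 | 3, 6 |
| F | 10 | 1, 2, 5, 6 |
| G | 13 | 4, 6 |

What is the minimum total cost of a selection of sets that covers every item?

A, B, G together cover every item (A ∪ B ∪ G = {1, 2, 3, 4, 5, 6}); total cost 3 + 13 + 13 = 29.
The greedy pick A, D, E, G costs 30; no covering selection beats 29.

29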